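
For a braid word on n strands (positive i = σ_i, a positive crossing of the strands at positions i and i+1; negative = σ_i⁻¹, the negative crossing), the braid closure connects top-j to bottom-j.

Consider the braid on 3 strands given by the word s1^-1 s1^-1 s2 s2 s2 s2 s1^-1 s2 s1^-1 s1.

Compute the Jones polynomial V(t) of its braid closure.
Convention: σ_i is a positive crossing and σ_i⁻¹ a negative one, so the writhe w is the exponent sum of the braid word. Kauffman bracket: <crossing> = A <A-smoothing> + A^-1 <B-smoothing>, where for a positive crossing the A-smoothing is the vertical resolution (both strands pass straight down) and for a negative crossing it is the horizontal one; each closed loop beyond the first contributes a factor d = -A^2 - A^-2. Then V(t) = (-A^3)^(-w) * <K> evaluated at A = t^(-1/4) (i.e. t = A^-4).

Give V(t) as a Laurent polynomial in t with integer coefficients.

-t^6 + 2*t^5 - 3*t^4 + 4*t^3 - 4*t^2 + 4*t - 2 + 2*t^-1 - t^-2

Derivation:
The presented braid s1^-1 s1^-1 s2 s2 s2 s2 s1^-1 s2 s1^-1 s1 on 3 strands reduces by inverse Markov moves (closure unchanged at each step):
  Deconjugate: the word is γ·β·γ⁻¹ with γ = s1^-1 (prefix) and γ⁻¹ = s1 (suffix); strip both.
Reduced to β = s1^-1 s2 s2 s2 s2 s1^-1 s2 s1^-1 on 3 strands, 8 crossings.
Compute on β:
Braid: s1^-1 s2 s2 s2 s2 s1^-1 s2 s1^-1 on 3 strands, 8 crossings.
Writhe w = (#positive) - (#negative) = 5 - 3 = 2.
Enumerate smoothing states for the bracket polynomial. There are 2^8 = 256 states.
For each crossing: s=0 is the vertical smoothing, s=1 horizontal. Crossing k contributes A^(sign_k * (1 - 2*s_k)); loop factor d = -A^2 - A^-2.
Tabulate the states by total A-exponent and number of loops L (A-exp: L × count):
  A^8: L=4 ×1
  A^6: L=3 ×8
  A^4: L=2 ×22, L=4 ×6
  A^2: L=1 ×23, L=3 ×29, L=5 ×4
  A^0: L=2 ×47, L=4 ×22, L=6 ×1
  A^-2: L=3 ×48, L=5 ×8
  A^-4: L=4 ×27, L=6 ×1
  A^-6: L=5 ×8
  A^-8: L=6 ×1
Each group contributes A^e * Σ count * d^(L-1):
Powers of d = -A^2 - A^-2: d^2 = A^4 + 2 + A^-4; d^3 = -A^6 - 3*A^2 - 3*A^-2 - A^-6; d^4 = A^8 + 4*A^4 + 6 + 4*A^-4 + A^-8; d^5 = -A^10 - 5*A^6 - 10*A^2 - 10*A^-2 - 5*A^-6 - A^-10.
  A^8 * (d^3) = -A^14 - 3*A^10 - 3*A^6 - A^2
  A^6 * (8*d^2) = 8*A^10 + 16*A^6 + 8*A^2
  A^4 * (22*d + 6*d^3) = -6*A^10 - 40*A^6 - 40*A^2 - 6*A^-2
  A^2 * (23 + 29*d^2 + 4*d^4) = 4*A^10 + 45*A^6 + 105*A^2 + 45*A^-2 + 4*A^-6
  A^0 * (47*d + 22*d^3 + d^5) = -A^10 - 27*A^6 - 123*A^2 - 123*A^-2 - 27*A^-6 - A^-10
  A^-2 * (48*d^2 + 8*d^4) = 8*A^6 + 80*A^2 + 144*A^-2 + 80*A^-6 + 8*A^-10
  A^-4 * (27*d^3 + d^5) = -A^6 - 32*A^2 - 91*A^-2 - 91*A^-6 - 32*A^-10 - A^-14
  A^-6 * (8*d^4) = 8*A^2 + 32*A^-2 + 48*A^-6 + 32*A^-10 + 8*A^-14
  A^-8 * (d^5) = -A^2 - 5*A^-2 - 10*A^-6 - 10*A^-10 - 5*A^-14 - A^-18
Summing the groups: <K> = -A^14 + 2*A^10 - 2*A^6 + 4*A^2 - 4*A^-2 + 4*A^-6 - 3*A^-10 + 2*A^-14 - A^-18
Normalise by the writhe: (-A^3)^(-w) = (-A^3)^(-2) = A^-6, so f(A) = A^-6 * <K> = -A^8 + 2*A^4 - 2 + 4*A^-4 - 4*A^-8 + 4*A^-12 - 3*A^-16 + 2*A^-20 - A^-24.
Substitute A = t^(-1/4), i.e. A^e → t^(-e/4): V(t) = -t^6 + 2*t^5 - 3*t^4 + 4*t^3 - 4*t^2 + 4*t - 2 + 2*t^-1 - t^-2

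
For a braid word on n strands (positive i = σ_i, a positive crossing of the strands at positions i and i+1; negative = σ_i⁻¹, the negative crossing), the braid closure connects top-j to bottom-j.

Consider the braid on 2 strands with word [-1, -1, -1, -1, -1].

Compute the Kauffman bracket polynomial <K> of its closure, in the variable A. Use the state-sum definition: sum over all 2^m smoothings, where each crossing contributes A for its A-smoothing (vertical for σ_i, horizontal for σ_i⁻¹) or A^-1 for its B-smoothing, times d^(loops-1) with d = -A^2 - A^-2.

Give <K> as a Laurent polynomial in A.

A^13 - A^9 + A^5 - A - A^-7

Derivation:
Braid: s1^-1 s1^-1 s1^-1 s1^-1 s1^-1 on 2 strands, 5 crossings.
Writhe w = (#positive) - (#negative) = 0 - 5 = -5.
State-sum expansion of <K>. There are 2^5 = 32 states.
Smooth each crossing (0=||, 1=⌣⌢); contribution A^(Σ sign_k(1-2s_k)) * d^(L-1).
  state 00000: A-exp=-5, loops=2, term = A^-5 * d^1
  state 00001: A-exp=-3, loops=1, term = A^-3 * d^0
  state 00010: A-exp=-3, loops=1, term = A^-3 * d^0
  state 00011: A-exp=-1, loops=2, term = A^-1 * d^1
  state 00100: A-exp=-3, loops=1, term = A^-3 * d^0
  state 00101: A-exp=-1, loops=2, term = A^-1 * d^1
  state 00110: A-exp=-1, loops=2, term = A^-1 * d^1
  state 00111: A-exp=+1, loops=3, term = A^1 * d^2
  state 01000: A-exp=-3, loops=1, term = A^-3 * d^0
  state 01001: A-exp=-1, loops=2, term = A^-1 * d^1
  state 01010: A-exp=-1, loops=2, term = A^-1 * d^1
  state 01011: A-exp=+1, loops=3, term = A^1 * d^2
  state 01100: A-exp=-1, loops=2, term = A^-1 * d^1
  state 01101: A-exp=+1, loops=3, term = A^1 * d^2
  state 01110: A-exp=+1, loops=3, term = A^1 * d^2
  state 01111: A-exp=+3, loops=4, term = A^3 * d^3
  state 10000: A-exp=-3, loops=1, term = A^-3 * d^0
  state 10001: A-exp=-1, loops=2, term = A^-1 * d^1
  state 10010: A-exp=-1, loops=2, term = A^-1 * d^1
  state 10011: A-exp=+1, loops=3, term = A^1 * d^2
  state 10100: A-exp=-1, loops=2, term = A^-1 * d^1
  state 10101: A-exp=+1, loops=3, term = A^1 * d^2
  state 10110: A-exp=+1, loops=3, term = A^1 * d^2
  state 10111: A-exp=+3, loops=4, term = A^3 * d^3
  state 11000: A-exp=-1, loops=2, term = A^-1 * d^1
  state 11001: A-exp=+1, loops=3, term = A^1 * d^2
  state 11010: A-exp=+1, loops=3, term = A^1 * d^2
  state 11011: A-exp=+3, loops=4, term = A^3 * d^3
  state 11100: A-exp=+1, loops=3, term = A^1 * d^2
  state 11101: A-exp=+3, loops=4, term = A^3 * d^3
  state 11110: A-exp=+3, loops=4, term = A^3 * d^3
  state 11111: A-exp=+5, loops=5, term = A^5 * d^4
Collect the terms by A-exponent (count of states per loop number):
Powers of d = -A^2 - A^-2: d^2 = A^4 + 2 + A^-4; d^3 = -A^6 - 3*A^2 - 3*A^-2 - A^-6; d^4 = A^8 + 4*A^4 + 6 + 4*A^-4 + A^-8.
  A^5 * (d^4) = A^13 + 4*A^9 + 6*A^5 + 4*A + A^-3
  A^3 * (5*d^3) = -5*A^9 - 15*A^5 - 15*A - 5*A^-3
  A^1 * (10*d^2) = 10*A^5 + 20*A + 10*A^-3
  A^-1 * (10*d) = -10*A - 10*A^-3
  A^-3 * (5) = 5*A^-3
  A^-5 * (d) = -A^-3 - A^-7
Summing the groups: <K> = A^13 - A^9 + A^5 - A - A^-7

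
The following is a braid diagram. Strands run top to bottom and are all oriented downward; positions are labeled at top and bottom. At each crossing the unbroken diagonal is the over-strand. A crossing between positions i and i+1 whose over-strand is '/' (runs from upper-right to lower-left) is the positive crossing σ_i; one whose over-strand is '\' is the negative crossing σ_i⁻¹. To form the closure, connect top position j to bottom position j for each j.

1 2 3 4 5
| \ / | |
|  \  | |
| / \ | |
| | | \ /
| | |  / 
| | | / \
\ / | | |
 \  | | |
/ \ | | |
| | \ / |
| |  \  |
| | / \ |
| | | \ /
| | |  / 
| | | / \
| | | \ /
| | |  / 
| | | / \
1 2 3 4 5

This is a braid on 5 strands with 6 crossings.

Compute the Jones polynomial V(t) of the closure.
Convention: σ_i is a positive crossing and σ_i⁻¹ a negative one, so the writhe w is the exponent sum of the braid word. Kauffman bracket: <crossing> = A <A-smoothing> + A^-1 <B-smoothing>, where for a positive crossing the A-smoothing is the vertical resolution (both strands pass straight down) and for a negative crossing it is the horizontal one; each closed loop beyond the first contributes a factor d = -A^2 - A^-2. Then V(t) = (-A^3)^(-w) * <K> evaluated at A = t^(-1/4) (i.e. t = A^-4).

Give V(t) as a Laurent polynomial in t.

Reading the diagram top to bottom ('/'-over between positions i,i+1 = s_i, '\'-over = s_i^-1): braid word = s2^-1 s4 s1^-1 s3^-1 s4 s4.
Braid: s2^-1 s4 s1^-1 s3^-1 s4 s4 on 5 strands, 6 crossings.
Writhe w = (#positive) - (#negative) = 3 - 3 = 0.
Enumerate smoothing states for the bracket polynomial. There are 2^6 = 64 states.
Smooth each crossing (0=||, 1=⌣⌢); contribution A^(Σ sign_k(1-2s_k)) * d^(L-1).
Tabulate the states by total A-exponent and number of loops L (A-exp: L × count):
  A^6: L=2 ×1
  A^4: L=1 ×3, L=3 ×3
  A^2: L=2 ×12, L=4 ×3
  A^0: L=3 ×19, L=5 ×1
  A^-2: L=4 ×15
  A^-4: L=5 ×6
  A^-6: L=6 ×1
Each group contributes A^e * Σ count * d^(L-1):
Powers of d = -A^2 - A^-2: d^2 = A^4 + 2 + A^-4; d^3 = -A^6 - 3*A^2 - 3*A^-2 - A^-6; d^4 = A^8 + 4*A^4 + 6 + 4*A^-4 + A^-8; d^5 = -A^10 - 5*A^6 - 10*A^2 - 10*A^-2 - 5*A^-6 - A^-10.
  A^6 * (d) = -A^8 - A^4
  A^4 * (3 + 3*d^2) = 3*A^8 + 9*A^4 + 3
  A^2 * (12*d + 3*d^3) = -3*A^8 - 21*A^4 - 21 - 3*A^-4
  A^0 * (19*d^2 + d^4) = A^8 + 23*A^4 + 44 + 23*A^-4 + A^-8
  A^-2 * (15*d^3) = -15*A^4 - 45 - 45*A^-4 - 15*A^-8
  A^-4 * (6*d^4) = 6*A^4 + 24 + 36*A^-4 + 24*A^-8 + 6*A^-12
  A^-6 * (d^5) = -A^4 - 5 - 10*A^-4 - 10*A^-8 - 5*A^-12 - A^-16
Summing the groups: <K> = A^-4 + A^-12 - A^-16
Normalise by the writhe: (-A^3)^(-w) = (-A^3)^(0) = 1, so f(A) = 1 * <K> = A^-4 + A^-12 - A^-16.
Substitute A = t^(-1/4), i.e. A^e → t^(-e/4): V(t) = -t^4 + t^3 + t

Answer: -t^4 + t^3 + t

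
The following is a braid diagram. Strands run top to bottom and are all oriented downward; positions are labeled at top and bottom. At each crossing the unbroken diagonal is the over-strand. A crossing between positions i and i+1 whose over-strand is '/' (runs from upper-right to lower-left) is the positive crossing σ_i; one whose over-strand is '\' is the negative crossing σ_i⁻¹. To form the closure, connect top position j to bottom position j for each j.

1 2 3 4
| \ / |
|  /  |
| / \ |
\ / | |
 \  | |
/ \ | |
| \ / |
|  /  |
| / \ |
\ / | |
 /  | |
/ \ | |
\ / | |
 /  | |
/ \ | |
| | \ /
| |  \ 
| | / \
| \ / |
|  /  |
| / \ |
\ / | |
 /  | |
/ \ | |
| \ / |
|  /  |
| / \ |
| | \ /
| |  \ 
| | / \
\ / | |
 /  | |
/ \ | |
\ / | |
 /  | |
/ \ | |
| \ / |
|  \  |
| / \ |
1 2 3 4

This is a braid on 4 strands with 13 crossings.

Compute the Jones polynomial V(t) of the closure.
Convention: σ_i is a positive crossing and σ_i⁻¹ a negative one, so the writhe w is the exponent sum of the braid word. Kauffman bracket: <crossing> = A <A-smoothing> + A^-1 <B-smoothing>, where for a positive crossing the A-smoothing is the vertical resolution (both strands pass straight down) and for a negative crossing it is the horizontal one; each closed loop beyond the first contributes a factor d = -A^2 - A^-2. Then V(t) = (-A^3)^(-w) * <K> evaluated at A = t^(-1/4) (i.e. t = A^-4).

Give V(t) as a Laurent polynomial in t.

Reading the diagram top to bottom ('/'-over between positions i,i+1 = s_i, '\'-over = s_i^-1): braid word = s2 s1^-1 s2 s1 s1 s3^-1 s2 s1 s2 s3^-1 s1 s1 s2^-1.
The presented braid s2 s1^-1 s2 s1 s1 s3^-1 s2 s1 s2 s3^-1 s1 s1 s2^-1 on 4 strands reduces by inverse Markov moves (closure unchanged at each step):
  Deconjugate: the word is γ·β·γ⁻¹ with γ = s2 s1^-1 (prefix) and γ⁻¹ = s1 s2^-1 (suffix); strip both.
Reduced to β = s2 s1 s1 s3^-1 s2 s1 s2 s3^-1 s1 on 4 strands, 9 crossings.
Compute on β:
Braid: s2 s1 s1 s3^-1 s2 s1 s2 s3^-1 s1 on 4 strands, 9 crossings.
Writhe w = (#positive) - (#negative) = 7 - 2 = 5.
Enumerate smoothing states for the bracket polynomial. There are 2^9 = 512 states.
Smooth each crossing (0=||, 1=⌣⌢); contribution A^(Σ sign_k(1-2s_k)) * d^(L-1).
Tabulate the states by total A-exponent and number of loops L (A-exp: L × count):
  A^9: L=4 ×1
  A^7: L=3 ×9
  A^5: L=2 ×28, L=4 ×8
  A^3: L=1 ×32, L=3 ×48, L=5 ×4
  A^1: L=2 ×91, L=4 ×34, L=6 ×1
  A^-1: L=1 ×23, L=3 ×92, L=5 ×11
  A^-3: L=2 ×43, L=4 ×40, L=6 ×1
  A^-5: L=1 ×4, L=3 ×26, L=5 ×6
  A^-7: L=2 ×4, L=4 ×5
  A^-9: L=3 ×1
Each group contributes A^e * Σ count * d^(L-1):
Powers of d = -A^2 - A^-2: d^2 = A^4 + 2 + A^-4; d^3 = -A^6 - 3*A^2 - 3*A^-2 - A^-6; d^4 = A^8 + 4*A^4 + 6 + 4*A^-4 + A^-8; d^5 = -A^10 - 5*A^6 - 10*A^2 - 10*A^-2 - 5*A^-6 - A^-10.
  A^9 * (d^3) = -A^15 - 3*A^11 - 3*A^7 - A^3
  A^7 * (9*d^2) = 9*A^11 + 18*A^7 + 9*A^3
  A^5 * (28*d + 8*d^3) = -8*A^11 - 52*A^7 - 52*A^3 - 8*A^-1
  A^3 * (32 + 48*d^2 + 4*d^4) = 4*A^11 + 64*A^7 + 152*A^3 + 64*A^-1 + 4*A^-5
  A^1 * (91*d + 34*d^3 + d^5) = -A^11 - 39*A^7 - 203*A^3 - 203*A^-1 - 39*A^-5 - A^-9
  A^-1 * (23 + 92*d^2 + 11*d^4) = 11*A^7 + 136*A^3 + 273*A^-1 + 136*A^-5 + 11*A^-9
  A^-3 * (43*d + 40*d^3 + d^5) = -A^7 - 45*A^3 - 173*A^-1 - 173*A^-5 - 45*A^-9 - A^-13
  A^-5 * (4 + 26*d^2 + 6*d^4) = 6*A^3 + 50*A^-1 + 92*A^-5 + 50*A^-9 + 6*A^-13
  A^-7 * (4*d + 5*d^3) = -5*A^-1 - 19*A^-5 - 19*A^-9 - 5*A^-13
  A^-9 * (d^2) = A^-5 + 2*A^-9 + A^-13
Summing the groups: <K> = -A^15 + A^11 - 2*A^7 + 2*A^3 - 2*A^-1 + 2*A^-5 - 2*A^-9 + A^-13
Normalise by the writhe: (-A^3)^(-w) = (-A^3)^(-5) = -A^-15, so f(A) = -A^-15 * <K> = 1 - A^-4 + 2*A^-8 - 2*A^-12 + 2*A^-16 - 2*A^-20 + 2*A^-24 - A^-28.
Substitute A = t^(-1/4), i.e. A^e → t^(-e/4): V(t) = -t^7 + 2*t^6 - 2*t^5 + 2*t^4 - 2*t^3 + 2*t^2 - t + 1

Answer: -t^7 + 2*t^6 - 2*t^5 + 2*t^4 - 2*t^3 + 2*t^2 - t + 1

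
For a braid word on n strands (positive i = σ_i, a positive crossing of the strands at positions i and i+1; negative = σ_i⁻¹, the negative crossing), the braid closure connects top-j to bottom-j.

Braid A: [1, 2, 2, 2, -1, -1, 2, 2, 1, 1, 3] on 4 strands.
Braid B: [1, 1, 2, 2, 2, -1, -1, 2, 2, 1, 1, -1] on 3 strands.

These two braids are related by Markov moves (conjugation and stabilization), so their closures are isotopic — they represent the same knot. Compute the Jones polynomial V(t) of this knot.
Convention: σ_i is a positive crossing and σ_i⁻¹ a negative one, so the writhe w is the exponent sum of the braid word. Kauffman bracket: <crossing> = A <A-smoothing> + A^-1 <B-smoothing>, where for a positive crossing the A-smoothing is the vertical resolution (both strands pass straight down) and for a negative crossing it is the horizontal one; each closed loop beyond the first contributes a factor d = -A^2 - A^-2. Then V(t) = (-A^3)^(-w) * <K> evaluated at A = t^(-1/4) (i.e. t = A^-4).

t^10 - 3*t^9 + 5*t^8 - 7*t^7 + 7*t^6 - 7*t^5 + 6*t^4 - 3*t^3 + 2*t^2

Derivation:
Markov-equivalent braids have isotopic closures, hence identical knot invariants. Strip the Markov moves from each word to reach a common short braid β, then compute V(t) once on β.
Braid A: s1 s2 s2 s2 s1^-1 s1^-1 s2 s2 s1 s1 s3 on 4 strands reduces by inverse Markov moves (closure unchanged at each step):
  Destabilize: the word has the form β·s3 where s3 occurs only as the final letter (β ∈ B_3); drop it and the last strand → 3 strands.
Reduced to β = s1 s2 s2 s2 s1^-1 s1^-1 s2 s2 s1 s1 on 3 strands, 10 crossings.
Braid B: s1 s1 s2 s2 s2 s1^-1 s1^-1 s2 s2 s1 s1 s1^-1 on 3 strands reduces by inverse Markov moves (closure unchanged at each step):
  Deconjugate: the word is γ·β·γ⁻¹ with γ = s1 (prefix) and γ⁻¹ = s1^-1 (suffix); strip both.
Reduced to β = s1 s2 s2 s2 s1^-1 s1^-1 s2 s2 s1 s1 on 3 strands, 10 crossings.
Both give the same β = s1 s2 s2 s2 s1^-1 s1^-1 s2 s2 s1 s1 on 3 strands, so one state sum suffices:
Braid: s1 s2 s2 s2 s1^-1 s1^-1 s2 s2 s1 s1 on 3 strands, 10 crossings.
Writhe w = (#positive) - (#negative) = 8 - 2 = 6.
Computing the Kauffman bracket via state sum. There are 2^10 = 1024 states.
Each crossing splits two ways (0=vertical, 1=horizontal). The state's weight is A^(#A-smoothings - #B-smoothings) * d^(loops - 1).
Tabulate the states by total A-exponent and number of loops L (A-exp: L × count):
  A^10: L=3 ×1
  A^8: L=2 ×7, L=4 ×3
  A^6: L=1 ×10, L=3 ×32, L=5 ×3
  A^4: L=2 ×76, L=4 ×43, L=6 ×1
  A^2: L=1 ×51, L=3 ×132, L=5 ×27
  A^0: L=2 ×135, L=4 ×109, L=6 ×8
  A^-2: L=3 ×161, L=5 ×48, L=7 ×1
  A^-4: L=4 ×109, L=6 ×11
  A^-6: L=5 ×44, L=7 ×1
  A^-8: L=6 ×10
  A^-10: L=7 ×1
Each group contributes A^e * Σ count * d^(L-1):
Powers of d = -A^2 - A^-2: d^2 = A^4 + 2 + A^-4; d^3 = -A^6 - 3*A^2 - 3*A^-2 - A^-6; d^4 = A^8 + 4*A^4 + 6 + 4*A^-4 + A^-8; d^5 = -A^10 - 5*A^6 - 10*A^2 - 10*A^-2 - 5*A^-6 - A^-10; d^6 = A^12 + 6*A^8 + 15*A^4 + 20 + 15*A^-4 + 6*A^-8 + A^-12.
  A^10 * (d^2) = A^14 + 2*A^10 + A^6
  A^8 * (7*d + 3*d^3) = -3*A^14 - 16*A^10 - 16*A^6 - 3*A^2
  A^6 * (10 + 32*d^2 + 3*d^4) = 3*A^14 + 44*A^10 + 92*A^6 + 44*A^2 + 3*A^-2
  A^4 * (76*d + 43*d^3 + d^5) = -A^14 - 48*A^10 - 215*A^6 - 215*A^2 - 48*A^-2 - A^-6
  A^2 * (51 + 132*d^2 + 27*d^4) = 27*A^10 + 240*A^6 + 477*A^2 + 240*A^-2 + 27*A^-6
  A^0 * (135*d + 109*d^3 + 8*d^5) = -8*A^10 - 149*A^6 - 542*A^2 - 542*A^-2 - 149*A^-6 - 8*A^-10
  A^-2 * (161*d^2 + 48*d^4 + d^6) = A^10 + 54*A^6 + 368*A^2 + 630*A^-2 + 368*A^-6 + 54*A^-10 + A^-14
  A^-4 * (109*d^3 + 11*d^5) = -11*A^6 - 164*A^2 - 437*A^-2 - 437*A^-6 - 164*A^-10 - 11*A^-14
  A^-6 * (44*d^4 + d^6) = A^6 + 50*A^2 + 191*A^-2 + 284*A^-6 + 191*A^-10 + 50*A^-14 + A^-18
  A^-8 * (10*d^5) = -10*A^2 - 50*A^-2 - 100*A^-6 - 100*A^-10 - 50*A^-14 - 10*A^-18
  A^-10 * (d^6) = A^2 + 6*A^-2 + 15*A^-6 + 20*A^-10 + 15*A^-14 + 6*A^-18 + A^-22
Summing the groups: <K> = 2*A^10 - 3*A^6 + 6*A^2 - 7*A^-2 + 7*A^-6 - 7*A^-10 + 5*A^-14 - 3*A^-18 + A^-22
Normalise by the writhe: (-A^3)^(-w) = (-A^3)^(-6) = A^-18, so f(A) = A^-18 * <K> = 2*A^-8 - 3*A^-12 + 6*A^-16 - 7*A^-20 + 7*A^-24 - 7*A^-28 + 5*A^-32 - 3*A^-36 + A^-40.
Substitute A = t^(-1/4), i.e. A^e → t^(-e/4): V(t) = t^10 - 3*t^9 + 5*t^8 - 7*t^7 + 7*t^6 - 7*t^5 + 6*t^4 - 3*t^3 + 2*t^2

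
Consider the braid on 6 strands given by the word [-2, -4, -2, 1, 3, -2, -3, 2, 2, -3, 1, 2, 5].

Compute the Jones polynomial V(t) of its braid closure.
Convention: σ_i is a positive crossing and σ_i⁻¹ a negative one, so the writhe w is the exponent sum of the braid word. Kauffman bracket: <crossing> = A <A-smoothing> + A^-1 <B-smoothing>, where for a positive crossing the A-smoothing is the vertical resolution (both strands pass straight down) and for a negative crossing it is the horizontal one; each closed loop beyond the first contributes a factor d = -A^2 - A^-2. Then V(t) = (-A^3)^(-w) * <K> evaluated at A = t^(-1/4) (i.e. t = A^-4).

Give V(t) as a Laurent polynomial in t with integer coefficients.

The presented braid s2^-1 s4^-1 s2^-1 s1 s3 s2^-1 s3^-1 s2 s2 s3^-1 s1 s2 s5 on 6 strands reduces by inverse Markov moves (closure unchanged at each step):
  Destabilize: the word has the form β·s5 where s5 occurs only as the final letter (β ∈ B_5); drop it and the last strand → 5 strands.
  Deconjugate: the word is γ·β·γ⁻¹ with γ = s2^-1 (prefix) and γ⁻¹ = s2 (suffix); strip both.
Reduced to β = s4^-1 s2^-1 s1 s3 s2^-1 s3^-1 s2 s2 s3^-1 s1 on 5 strands, 10 crossings.
Compute on β:
Braid: s4^-1 s2^-1 s1 s3 s2^-1 s3^-1 s2 s2 s3^-1 s1 on 5 strands, 10 crossings.
Writhe w = (#positive) - (#negative) = 5 - 5 = 0.
Computing the Kauffman bracket via state sum. There are 2^10 = 1024 states.
Each crossing splits two ways (0=vertical, 1=horizontal). The state's weight is A^(#A-smoothings - #B-smoothings) * d^(loops - 1).
Tabulate the states by total A-exponent and number of loops L (A-exp: L × count):
  A^10: L=4 ×1
  A^8: L=3 ×9, L=5 ×1
  A^6: L=2 ×27, L=4 ×18
  A^4: L=1 ×28, L=3 ×78, L=5 ×14
  A^2: L=2 ×116, L=4 ×88, L=6 ×6
  A^0: L=1 ×27, L=3 ×178, L=5 ×46, L=7 ×1
  A^-2: L=2 ×78, L=4 ×123, L=6 ×9
  A^-4: L=1 ×6, L=3 ×78, L=5 ×36
  A^-6: L=2 ×11, L=4 ×31, L=6 ×3
  A^-8: L=3 ×6, L=5 ×4
  A^-10: L=4 ×1
Each group contributes A^e * Σ count * d^(L-1):
Powers of d = -A^2 - A^-2: d^2 = A^4 + 2 + A^-4; d^3 = -A^6 - 3*A^2 - 3*A^-2 - A^-6; d^4 = A^8 + 4*A^4 + 6 + 4*A^-4 + A^-8; d^5 = -A^10 - 5*A^6 - 10*A^2 - 10*A^-2 - 5*A^-6 - A^-10; d^6 = A^12 + 6*A^8 + 15*A^4 + 20 + 15*A^-4 + 6*A^-8 + A^-12.
  A^10 * (d^3) = -A^16 - 3*A^12 - 3*A^8 - A^4
  A^8 * (9*d^2 + d^4) = A^16 + 13*A^12 + 24*A^8 + 13*A^4 + 1
  A^6 * (27*d + 18*d^3) = -18*A^12 - 81*A^8 - 81*A^4 - 18
  A^4 * (28 + 78*d^2 + 14*d^4) = 14*A^12 + 134*A^8 + 268*A^4 + 134 + 14*A^-4
  A^2 * (116*d + 88*d^3 + 6*d^5) = -6*A^12 - 118*A^8 - 440*A^4 - 440 - 118*A^-4 - 6*A^-8
  A^0 * (27 + 178*d^2 + 46*d^4 + d^6) = A^12 + 52*A^8 + 377*A^4 + 679 + 377*A^-4 + 52*A^-8 + A^-12
  A^-2 * (78*d + 123*d^3 + 9*d^5) = -9*A^8 - 168*A^4 - 537 - 537*A^-4 - 168*A^-8 - 9*A^-12
  A^-4 * (6 + 78*d^2 + 36*d^4) = 36*A^4 + 222 + 378*A^-4 + 222*A^-8 + 36*A^-12
  A^-6 * (11*d + 31*d^3 + 3*d^5) = -3*A^4 - 46 - 134*A^-4 - 134*A^-8 - 46*A^-12 - 3*A^-16
  A^-8 * (6*d^2 + 4*d^4) = 4 + 22*A^-4 + 36*A^-8 + 22*A^-12 + 4*A^-16
  A^-10 * (d^3) = -A^-4 - 3*A^-8 - 3*A^-12 - A^-16
Summing the groups: <K> = A^12 - A^8 + A^4 - 1 + A^-4 - A^-8 + A^-12
Normalise by the writhe: (-A^3)^(-w) = (-A^3)^(0) = 1, so f(A) = 1 * <K> = A^12 - A^8 + A^4 - 1 + A^-4 - A^-8 + A^-12.
Substitute A = t^(-1/4), i.e. A^e → t^(-e/4): V(t) = t^3 - t^2 + t - 1 + t^-1 - t^-2 + t^-3

Answer: t^3 - t^2 + t - 1 + t^-1 - t^-2 + t^-3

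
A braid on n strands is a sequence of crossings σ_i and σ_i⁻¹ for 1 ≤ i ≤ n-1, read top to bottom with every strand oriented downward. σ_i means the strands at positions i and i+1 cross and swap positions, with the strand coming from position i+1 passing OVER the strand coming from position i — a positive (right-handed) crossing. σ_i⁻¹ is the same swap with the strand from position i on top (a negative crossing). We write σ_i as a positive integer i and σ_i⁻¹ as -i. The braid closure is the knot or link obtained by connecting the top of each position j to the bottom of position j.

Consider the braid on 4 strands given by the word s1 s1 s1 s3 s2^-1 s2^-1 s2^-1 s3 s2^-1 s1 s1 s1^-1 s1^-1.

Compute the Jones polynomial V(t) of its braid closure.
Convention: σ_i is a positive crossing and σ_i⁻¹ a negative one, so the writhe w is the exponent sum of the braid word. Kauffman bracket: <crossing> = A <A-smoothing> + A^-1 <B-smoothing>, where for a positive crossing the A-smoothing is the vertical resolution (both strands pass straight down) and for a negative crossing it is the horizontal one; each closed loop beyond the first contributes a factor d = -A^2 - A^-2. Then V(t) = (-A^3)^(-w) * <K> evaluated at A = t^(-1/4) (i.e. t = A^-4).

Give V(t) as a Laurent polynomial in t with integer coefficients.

-t^5 + 2*t^4 - 3*t^3 + 5*t^2 - 5*t + 6 - 5*t^-1 + 3*t^-2 - 2*t^-3 + t^-4

Derivation:
The presented braid s1 s1 s1 s3 s2^-1 s2^-1 s2^-1 s3 s2^-1 s1 s1 s1^-1 s1^-1 on 4 strands reduces by inverse Markov moves (closure unchanged at each step):
  Deconjugate: the word is γ·β·γ⁻¹ with γ = s1 s1 (prefix) and γ⁻¹ = s1^-1 s1^-1 (suffix); strip both.
Reduced to β = s1 s3 s2^-1 s2^-1 s2^-1 s3 s2^-1 s1 s1 on 4 strands, 9 crossings.
Compute on β:
Braid: s1 s3 s2^-1 s2^-1 s2^-1 s3 s2^-1 s1 s1 on 4 strands, 9 crossings.
Writhe w = (#positive) - (#negative) = 5 - 4 = 1.
State-sum expansion of <K>. There are 2^9 = 512 states.
Each crossing splits two ways (0=vertical, 1=horizontal). The state's weight is A^(#A-smoothings - #B-smoothings) * d^(loops - 1).
Tabulate the states by total A-exponent and number of loops L (A-exp: L × count):
  A^9: L=6 ×1
  A^7: L=5 ×9
  A^5: L=4 ×33, L=6 ×3
  A^3: L=3 ×64, L=5 ×19, L=7 ×1
  A^1: L=2 ×68, L=4 ×52, L=6 ×6
  A^-1: L=1 ×33, L=3 ×75, L=5 ×18
  A^-3: L=2 ×51, L=4 ×32, L=6 ×1
  A^-5: L=3 ×32, L=5 ×4
  A^-7: L=4 ×9
  A^-9: L=5 ×1
Each group contributes A^e * Σ count * d^(L-1):
Powers of d = -A^2 - A^-2: d^2 = A^4 + 2 + A^-4; d^3 = -A^6 - 3*A^2 - 3*A^-2 - A^-6; d^4 = A^8 + 4*A^4 + 6 + 4*A^-4 + A^-8; d^5 = -A^10 - 5*A^6 - 10*A^2 - 10*A^-2 - 5*A^-6 - A^-10; d^6 = A^12 + 6*A^8 + 15*A^4 + 20 + 15*A^-4 + 6*A^-8 + A^-12.
  A^9 * (d^5) = -A^19 - 5*A^15 - 10*A^11 - 10*A^7 - 5*A^3 - A^-1
  A^7 * (9*d^4) = 9*A^15 + 36*A^11 + 54*A^7 + 36*A^3 + 9*A^-1
  A^5 * (33*d^3 + 3*d^5) = -3*A^15 - 48*A^11 - 129*A^7 - 129*A^3 - 48*A^-1 - 3*A^-5
  A^3 * (64*d^2 + 19*d^4 + d^6) = A^15 + 25*A^11 + 155*A^7 + 262*A^3 + 155*A^-1 + 25*A^-5 + A^-9
  A^1 * (68*d + 52*d^3 + 6*d^5) = -6*A^11 - 82*A^7 - 284*A^3 - 284*A^-1 - 82*A^-5 - 6*A^-9
  A^-1 * (33 + 75*d^2 + 18*d^4) = 18*A^7 + 147*A^3 + 291*A^-1 + 147*A^-5 + 18*A^-9
  A^-3 * (51*d + 32*d^3 + d^5) = -A^7 - 37*A^3 - 157*A^-1 - 157*A^-5 - 37*A^-9 - A^-13
  A^-5 * (32*d^2 + 4*d^4) = 4*A^3 + 48*A^-1 + 88*A^-5 + 48*A^-9 + 4*A^-13
  A^-7 * (9*d^3) = -9*A^-1 - 27*A^-5 - 27*A^-9 - 9*A^-13
  A^-9 * (d^4) = A^-1 + 4*A^-5 + 6*A^-9 + 4*A^-13 + A^-17
Summing the groups: <K> = -A^19 + 2*A^15 - 3*A^11 + 5*A^7 - 6*A^3 + 5*A^-1 - 5*A^-5 + 3*A^-9 - 2*A^-13 + A^-17
Normalise by the writhe: (-A^3)^(-w) = (-A^3)^(-1) = -A^-3, so f(A) = -A^-3 * <K> = A^16 - 2*A^12 + 3*A^8 - 5*A^4 + 6 - 5*A^-4 + 5*A^-8 - 3*A^-12 + 2*A^-16 - A^-20.
Substitute A = t^(-1/4), i.e. A^e → t^(-e/4): V(t) = -t^5 + 2*t^4 - 3*t^3 + 5*t^2 - 5*t + 6 - 5*t^-1 + 3*t^-2 - 2*t^-3 + t^-4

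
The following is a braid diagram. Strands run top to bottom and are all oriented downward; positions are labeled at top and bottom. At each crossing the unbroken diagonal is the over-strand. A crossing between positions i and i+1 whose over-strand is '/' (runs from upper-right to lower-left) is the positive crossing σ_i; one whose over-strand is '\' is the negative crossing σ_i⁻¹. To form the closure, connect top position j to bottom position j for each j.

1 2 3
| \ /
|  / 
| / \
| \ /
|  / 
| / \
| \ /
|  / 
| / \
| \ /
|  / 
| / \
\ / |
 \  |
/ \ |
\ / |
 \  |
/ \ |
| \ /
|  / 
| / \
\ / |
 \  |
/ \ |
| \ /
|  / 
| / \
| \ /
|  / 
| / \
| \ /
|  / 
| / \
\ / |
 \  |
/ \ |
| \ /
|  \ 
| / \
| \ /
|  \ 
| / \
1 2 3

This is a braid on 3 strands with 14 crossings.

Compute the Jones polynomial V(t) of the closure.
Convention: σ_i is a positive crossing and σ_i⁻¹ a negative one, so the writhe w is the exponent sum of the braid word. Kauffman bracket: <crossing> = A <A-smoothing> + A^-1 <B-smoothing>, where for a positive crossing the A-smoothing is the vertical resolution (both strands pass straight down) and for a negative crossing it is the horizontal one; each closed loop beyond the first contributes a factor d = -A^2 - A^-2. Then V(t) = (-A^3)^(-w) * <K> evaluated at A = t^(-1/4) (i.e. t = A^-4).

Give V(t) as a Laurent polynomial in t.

t^7 - 3*t^6 + 6*t^5 - 9*t^4 + 11*t^3 - 12*t^2 + 11*t - 8 + 6*t^-1 - 3*t^-2 + t^-3

Derivation:
Reading the diagram top to bottom ('/'-over between positions i,i+1 = s_i, '\'-over = s_i^-1): braid word = s2 s2 s2 s2 s1^-1 s1^-1 s2 s1^-1 s2 s2 s2 s1^-1 s2^-1 s2^-1.
The presented braid s2 s2 s2 s2 s1^-1 s1^-1 s2 s1^-1 s2 s2 s2 s1^-1 s2^-1 s2^-1 on 3 strands reduces by inverse Markov moves (closure unchanged at each step):
  Deconjugate: the word is γ·β·γ⁻¹ with γ = s2 s2 (prefix) and γ⁻¹ = s2^-1 s2^-1 (suffix); strip both.
Reduced to β = s2 s2 s1^-1 s1^-1 s2 s1^-1 s2 s2 s2 s1^-1 on 3 strands, 10 crossings.
Compute on β:
Braid: s2 s2 s1^-1 s1^-1 s2 s1^-1 s2 s2 s2 s1^-1 on 3 strands, 10 crossings.
Writhe w = (#positive) - (#negative) = 6 - 4 = 2.
Computing the Kauffman bracket via state sum. There are 2^10 = 1024 states.
Each crossing splits two ways (0=vertical, 1=horizontal). The state's weight is A^(#A-smoothings - #B-smoothings) * d^(loops - 1).
Tabulate the states by total A-exponent and number of loops L (A-exp: L × count):
  A^10: L=5 ×1
  A^8: L=4 ×10
  A^6: L=3 ×41, L=5 ×4
  A^4: L=2 ×81, L=4 ×38, L=6 ×1
  A^2: L=1 ×71, L=3 ×117, L=5 ×22
  A^0: L=2 ×154, L=4 ×91, L=6 ×7
  A^-2: L=3 ×168, L=5 ×41, L=7 ×1
  A^-4: L=4 ×110, L=6 ×10
  A^-6: L=5 ×44, L=7 ×1
  A^-8: L=6 ×10
  A^-10: L=7 ×1
Each group contributes A^e * Σ count * d^(L-1):
Powers of d = -A^2 - A^-2: d^2 = A^4 + 2 + A^-4; d^3 = -A^6 - 3*A^2 - 3*A^-2 - A^-6; d^4 = A^8 + 4*A^4 + 6 + 4*A^-4 + A^-8; d^5 = -A^10 - 5*A^6 - 10*A^2 - 10*A^-2 - 5*A^-6 - A^-10; d^6 = A^12 + 6*A^8 + 15*A^4 + 20 + 15*A^-4 + 6*A^-8 + A^-12.
  A^10 * (d^4) = A^18 + 4*A^14 + 6*A^10 + 4*A^6 + A^2
  A^8 * (10*d^3) = -10*A^14 - 30*A^10 - 30*A^6 - 10*A^2
  A^6 * (41*d^2 + 4*d^4) = 4*A^14 + 57*A^10 + 106*A^6 + 57*A^2 + 4*A^-2
  A^4 * (81*d + 38*d^3 + d^5) = -A^14 - 43*A^10 - 205*A^6 - 205*A^2 - 43*A^-2 - A^-6
  A^2 * (71 + 117*d^2 + 22*d^4) = 22*A^10 + 205*A^6 + 437*A^2 + 205*A^-2 + 22*A^-6
  A^0 * (154*d + 91*d^3 + 7*d^5) = -7*A^10 - 126*A^6 - 497*A^2 - 497*A^-2 - 126*A^-6 - 7*A^-10
  A^-2 * (168*d^2 + 41*d^4 + d^6) = A^10 + 47*A^6 + 347*A^2 + 602*A^-2 + 347*A^-6 + 47*A^-10 + A^-14
  A^-4 * (110*d^3 + 10*d^5) = -10*A^6 - 160*A^2 - 430*A^-2 - 430*A^-6 - 160*A^-10 - 10*A^-14
  A^-6 * (44*d^4 + d^6) = A^6 + 50*A^2 + 191*A^-2 + 284*A^-6 + 191*A^-10 + 50*A^-14 + A^-18
  A^-8 * (10*d^5) = -10*A^2 - 50*A^-2 - 100*A^-6 - 100*A^-10 - 50*A^-14 - 10*A^-18
  A^-10 * (d^6) = A^2 + 6*A^-2 + 15*A^-6 + 20*A^-10 + 15*A^-14 + 6*A^-18 + A^-22
Summing the groups: <K> = A^18 - 3*A^14 + 6*A^10 - 8*A^6 + 11*A^2 - 12*A^-2 + 11*A^-6 - 9*A^-10 + 6*A^-14 - 3*A^-18 + A^-22
Normalise by the writhe: (-A^3)^(-w) = (-A^3)^(-2) = A^-6, so f(A) = A^-6 * <K> = A^12 - 3*A^8 + 6*A^4 - 8 + 11*A^-4 - 12*A^-8 + 11*A^-12 - 9*A^-16 + 6*A^-20 - 3*A^-24 + A^-28.
Substitute A = t^(-1/4), i.e. A^e → t^(-e/4): V(t) = t^7 - 3*t^6 + 6*t^5 - 9*t^4 + 11*t^3 - 12*t^2 + 11*t - 8 + 6*t^-1 - 3*t^-2 + t^-3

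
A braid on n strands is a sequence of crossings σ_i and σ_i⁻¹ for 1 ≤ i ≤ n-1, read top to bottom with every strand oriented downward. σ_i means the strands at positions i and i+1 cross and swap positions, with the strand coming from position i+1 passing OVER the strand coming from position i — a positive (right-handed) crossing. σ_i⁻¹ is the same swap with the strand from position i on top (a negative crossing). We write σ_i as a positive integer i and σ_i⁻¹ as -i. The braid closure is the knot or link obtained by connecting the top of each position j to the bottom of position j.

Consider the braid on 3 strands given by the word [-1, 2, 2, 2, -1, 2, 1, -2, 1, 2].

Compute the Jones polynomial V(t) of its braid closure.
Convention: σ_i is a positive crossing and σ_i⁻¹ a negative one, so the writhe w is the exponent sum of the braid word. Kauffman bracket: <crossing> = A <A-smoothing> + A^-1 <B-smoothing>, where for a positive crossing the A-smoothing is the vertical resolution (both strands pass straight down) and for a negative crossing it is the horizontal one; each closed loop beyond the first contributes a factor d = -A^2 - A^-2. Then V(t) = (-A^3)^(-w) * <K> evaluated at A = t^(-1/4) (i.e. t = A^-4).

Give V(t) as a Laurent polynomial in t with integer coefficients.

-t^8 + t^7 - 2*t^6 + 3*t^5 - 3*t^4 + 4*t^3 - 2*t^2 + 2*t - 1

Derivation:
Braid: s1^-1 s2 s2 s2 s1^-1 s2 s1 s2^-1 s1 s2 on 3 strands, 10 crossings.
Writhe w = (#positive) - (#negative) = 7 - 3 = 4.
Computing the Kauffman bracket via state sum. There are 2^10 = 1024 states.
Smooth each crossing (0=||, 1=⌣⌢); contribution A^(Σ sign_k(1-2s_k)) * d^(L-1).
Tabulate the states by total A-exponent and number of loops L (A-exp: L × count):
  A^10: L=2 ×1
  A^8: L=1 ×5, L=3 ×5
  A^6: L=2 ×39, L=4 ×6
  A^4: L=1 ×34, L=3 ×85, L=5 ×1
  A^2: L=2 ×138, L=4 ×72
  A^0: L=1 ×48, L=3 ×167, L=5 ×37
  A^-2: L=2 ×91, L=4 ×109, L=6 ×10
  A^-4: L=3 ×82, L=5 ×37, L=7 ×1
  A^-6: L=4 ×40, L=6 ×5
  A^-8: L=5 ×10
  A^-10: L=6 ×1
Each group contributes A^e * Σ count * d^(L-1):
Powers of d = -A^2 - A^-2: d^2 = A^4 + 2 + A^-4; d^3 = -A^6 - 3*A^2 - 3*A^-2 - A^-6; d^4 = A^8 + 4*A^4 + 6 + 4*A^-4 + A^-8; d^5 = -A^10 - 5*A^6 - 10*A^2 - 10*A^-2 - 5*A^-6 - A^-10; d^6 = A^12 + 6*A^8 + 15*A^4 + 20 + 15*A^-4 + 6*A^-8 + A^-12.
  A^10 * (d) = -A^12 - A^8
  A^8 * (5 + 5*d^2) = 5*A^12 + 15*A^8 + 5*A^4
  A^6 * (39*d + 6*d^3) = -6*A^12 - 57*A^8 - 57*A^4 - 6
  A^4 * (34 + 85*d^2 + d^4) = A^12 + 89*A^8 + 210*A^4 + 89 + A^-4
  A^2 * (138*d + 72*d^3) = -72*A^8 - 354*A^4 - 354 - 72*A^-4
  A^0 * (48 + 167*d^2 + 37*d^4) = 37*A^8 + 315*A^4 + 604 + 315*A^-4 + 37*A^-8
  A^-2 * (91*d + 109*d^3 + 10*d^5) = -10*A^8 - 159*A^4 - 518 - 518*A^-4 - 159*A^-8 - 10*A^-12
  A^-4 * (82*d^2 + 37*d^4 + d^6) = A^8 + 43*A^4 + 245 + 406*A^-4 + 245*A^-8 + 43*A^-12 + A^-16
  A^-6 * (40*d^3 + 5*d^5) = -5*A^4 - 65 - 170*A^-4 - 170*A^-8 - 65*A^-12 - 5*A^-16
  A^-8 * (10*d^4) = 10 + 40*A^-4 + 60*A^-8 + 40*A^-12 + 10*A^-16
  A^-10 * (d^5) = -1 - 5*A^-4 - 10*A^-8 - 10*A^-12 - 5*A^-16 - A^-20
Summing the groups: <K> = -A^12 + 2*A^8 - 2*A^4 + 4 - 3*A^-4 + 3*A^-8 - 2*A^-12 + A^-16 - A^-20
Normalise by the writhe: (-A^3)^(-w) = (-A^3)^(-4) = A^-12, so f(A) = A^-12 * <K> = -1 + 2*A^-4 - 2*A^-8 + 4*A^-12 - 3*A^-16 + 3*A^-20 - 2*A^-24 + A^-28 - A^-32.
Substitute A = t^(-1/4), i.e. A^e → t^(-e/4): V(t) = -t^8 + t^7 - 2*t^6 + 3*t^5 - 3*t^4 + 4*t^3 - 2*t^2 + 2*t - 1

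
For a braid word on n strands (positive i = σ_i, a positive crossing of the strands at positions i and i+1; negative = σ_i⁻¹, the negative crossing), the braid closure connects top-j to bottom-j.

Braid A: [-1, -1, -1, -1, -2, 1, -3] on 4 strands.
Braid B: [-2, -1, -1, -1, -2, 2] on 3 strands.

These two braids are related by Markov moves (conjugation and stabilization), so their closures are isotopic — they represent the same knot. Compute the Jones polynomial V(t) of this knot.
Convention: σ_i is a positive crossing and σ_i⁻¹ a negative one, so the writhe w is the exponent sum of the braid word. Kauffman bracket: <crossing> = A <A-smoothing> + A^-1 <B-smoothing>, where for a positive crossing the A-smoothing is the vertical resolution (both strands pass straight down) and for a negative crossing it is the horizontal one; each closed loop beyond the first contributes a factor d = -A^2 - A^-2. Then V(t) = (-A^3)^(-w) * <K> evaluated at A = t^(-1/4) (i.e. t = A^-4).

Markov-equivalent braids have isotopic closures, hence identical knot invariants. Strip the Markov moves from each word to reach a common short braid β, then compute V(t) once on β.
Braid A: s1^-1 s1^-1 s1^-1 s1^-1 s2^-1 s1 s3^-1 on 4 strands reduces by inverse Markov moves (closure unchanged at each step):
  Destabilize: the word has the form β·s3^-1 where s3^-1 occurs only as the final letter (β ∈ B_3); drop it and the last strand → 3 strands.
  Deconjugate: the word is γ·β·γ⁻¹ with γ = s1^-1 (prefix) and γ⁻¹ = s1 (suffix); strip both.
  Destabilize: the word has the form β·s2^-1 where s2^-1 occurs only as the final letter (β ∈ B_2); drop it and the last strand → 2 strands.
Reduced to β = s1^-1 s1^-1 s1^-1 on 2 strands, 3 crossings.
Braid B: s2^-1 s1^-1 s1^-1 s1^-1 s2^-1 s2 on 3 strands reduces by inverse Markov moves (closure unchanged at each step):
  Deconjugate: the word is γ·β·γ⁻¹ with γ = s2^-1 (prefix) and γ⁻¹ = s2 (suffix); strip both.
  Destabilize: the word has the form β·s2^-1 where s2^-1 occurs only as the final letter (β ∈ B_2); drop it and the last strand → 2 strands.
Reduced to β = s1^-1 s1^-1 s1^-1 on 2 strands, 3 crossings.
Both give the same β = s1^-1 s1^-1 s1^-1 on 2 strands, so one state sum suffices:
Braid: s1^-1 s1^-1 s1^-1 on 2 strands, 3 crossings.
Writhe w = (#positive) - (#negative) = 0 - 3 = -3.
State-sum expansion of <K>. There are 2^3 = 8 states.
For each crossing: s=0 is the vertical smoothing, s=1 horizontal. Crossing k contributes A^(sign_k * (1 - 2*s_k)); loop factor d = -A^2 - A^-2.
  state 000: A-exp=-3, loops=2, term = A^-3 * d^1
  state 001: A-exp=-1, loops=1, term = A^-1 * d^0
  state 010: A-exp=-1, loops=1, term = A^-1 * d^0
  state 011: A-exp=+1, loops=2, term = A^1 * d^1
  state 100: A-exp=-1, loops=1, term = A^-1 * d^0
  state 101: A-exp=+1, loops=2, term = A^1 * d^1
  state 110: A-exp=+1, loops=2, term = A^1 * d^1
  state 111: A-exp=+3, loops=3, term = A^3 * d^2
Collect the terms by A-exponent (count of states per loop number):
Powers of d = -A^2 - A^-2: d^2 = A^4 + 2 + A^-4.
  A^3 * (d^2) = A^7 + 2*A^3 + A^-1
  A^1 * (3*d) = -3*A^3 - 3*A^-1
  A^-1 * (3) = 3*A^-1
  A^-3 * (d) = -A^-1 - A^-5
Summing the groups: <K> = A^7 - A^3 - A^-5
Normalise by the writhe: (-A^3)^(-w) = (-A^3)^(3) = -A^9, so f(A) = -A^9 * <K> = -A^16 + A^12 + A^4.
Substitute A = t^(-1/4), i.e. A^e → t^(-e/4): V(t) = t^-1 + t^-3 - t^-4

Answer: t^-1 + t^-3 - t^-4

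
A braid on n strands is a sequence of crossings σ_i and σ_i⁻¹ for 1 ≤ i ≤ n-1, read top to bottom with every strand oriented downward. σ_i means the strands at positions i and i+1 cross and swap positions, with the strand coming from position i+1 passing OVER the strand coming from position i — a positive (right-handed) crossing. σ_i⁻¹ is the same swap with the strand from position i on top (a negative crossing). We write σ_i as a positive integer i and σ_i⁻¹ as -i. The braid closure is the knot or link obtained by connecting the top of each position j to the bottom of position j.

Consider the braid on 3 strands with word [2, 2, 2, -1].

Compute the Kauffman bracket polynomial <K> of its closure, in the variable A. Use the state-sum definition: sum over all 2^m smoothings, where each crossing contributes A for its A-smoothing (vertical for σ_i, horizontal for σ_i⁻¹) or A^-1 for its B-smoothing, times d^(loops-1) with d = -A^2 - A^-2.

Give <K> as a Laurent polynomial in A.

A^2 + A^-6 - A^-10

Derivation:
Braid: s2 s2 s2 s1^-1 on 3 strands, 4 crossings.
Writhe w = (#positive) - (#negative) = 3 - 1 = 2.
Enumerate smoothing states for the bracket polynomial. There are 2^4 = 16 states.
Each crossing splits two ways (0=vertical, 1=horizontal). The state's weight is A^(#A-smoothings - #B-smoothings) * d^(loops - 1).
  state 0000: A-exp=+2, loops=3, term = A^2 * d^2
  state 0001: A-exp=+4, loops=2, term = A^4 * d^1
  state 0010: A-exp=+0, loops=2, term = A^0 * d^1
  state 0011: A-exp=+2, loops=1, term = A^2 * d^0
  state 0100: A-exp=+0, loops=2, term = A^0 * d^1
  state 0101: A-exp=+2, loops=1, term = A^2 * d^0
  state 0110: A-exp=-2, loops=3, term = A^-2 * d^2
  state 0111: A-exp=+0, loops=2, term = A^0 * d^1
  state 1000: A-exp=+0, loops=2, term = A^0 * d^1
  state 1001: A-exp=+2, loops=1, term = A^2 * d^0
  state 1010: A-exp=-2, loops=3, term = A^-2 * d^2
  state 1011: A-exp=+0, loops=2, term = A^0 * d^1
  state 1100: A-exp=-2, loops=3, term = A^-2 * d^2
  state 1101: A-exp=+0, loops=2, term = A^0 * d^1
  state 1110: A-exp=-4, loops=4, term = A^-4 * d^3
  state 1111: A-exp=-2, loops=3, term = A^-2 * d^2
Collect the terms by A-exponent (count of states per loop number):
Powers of d = -A^2 - A^-2: d^2 = A^4 + 2 + A^-4; d^3 = -A^6 - 3*A^2 - 3*A^-2 - A^-6.
  A^4 * (d) = -A^6 - A^2
  A^2 * (3 + d^2) = A^6 + 5*A^2 + A^-2
  A^0 * (6*d) = -6*A^2 - 6*A^-2
  A^-2 * (4*d^2) = 4*A^2 + 8*A^-2 + 4*A^-6
  A^-4 * (d^3) = -A^2 - 3*A^-2 - 3*A^-6 - A^-10
Summing the groups: <K> = A^2 + A^-6 - A^-10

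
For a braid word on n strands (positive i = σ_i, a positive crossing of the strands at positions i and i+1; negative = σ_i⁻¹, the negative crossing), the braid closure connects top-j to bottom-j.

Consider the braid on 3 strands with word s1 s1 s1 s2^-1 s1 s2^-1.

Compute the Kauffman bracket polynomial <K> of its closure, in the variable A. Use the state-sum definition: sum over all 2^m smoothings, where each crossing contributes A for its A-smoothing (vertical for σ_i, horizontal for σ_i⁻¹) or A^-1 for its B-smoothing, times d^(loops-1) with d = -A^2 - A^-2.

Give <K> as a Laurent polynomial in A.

A^10 - A^6 + 2*A^2 - 2*A^-2 + 2*A^-6 - 2*A^-10 + A^-14

Derivation:
Braid: s1 s1 s1 s2^-1 s1 s2^-1 on 3 strands, 6 crossings.
Writhe w = (#positive) - (#negative) = 4 - 2 = 2.
Enumerate smoothing states for the bracket polynomial. There are 2^6 = 64 states.
For each crossing: s=0 is the vertical smoothing, s=1 horizontal. Crossing k contributes A^(sign_k * (1 - 2*s_k)); loop factor d = -A^2 - A^-2.
Tabulate the states by total A-exponent and number of loops L (A-exp: L × count):
  A^6: L=3 ×1
  A^4: L=2 ×6
  A^2: L=1 ×11, L=3 ×4
  A^0: L=2 ×19, L=4 ×1
  A^-2: L=3 ×15
  A^-4: L=4 ×6
  A^-6: L=5 ×1
Each group contributes A^e * Σ count * d^(L-1):
Powers of d = -A^2 - A^-2: d^2 = A^4 + 2 + A^-4; d^3 = -A^6 - 3*A^2 - 3*A^-2 - A^-6; d^4 = A^8 + 4*A^4 + 6 + 4*A^-4 + A^-8.
  A^6 * (d^2) = A^10 + 2*A^6 + A^2
  A^4 * (6*d) = -6*A^6 - 6*A^2
  A^2 * (11 + 4*d^2) = 4*A^6 + 19*A^2 + 4*A^-2
  A^0 * (19*d + d^3) = -A^6 - 22*A^2 - 22*A^-2 - A^-6
  A^-2 * (15*d^2) = 15*A^2 + 30*A^-2 + 15*A^-6
  A^-4 * (6*d^3) = -6*A^2 - 18*A^-2 - 18*A^-6 - 6*A^-10
  A^-6 * (d^4) = A^2 + 4*A^-2 + 6*A^-6 + 4*A^-10 + A^-14
Summing the groups: <K> = A^10 - A^6 + 2*A^2 - 2*A^-2 + 2*A^-6 - 2*A^-10 + A^-14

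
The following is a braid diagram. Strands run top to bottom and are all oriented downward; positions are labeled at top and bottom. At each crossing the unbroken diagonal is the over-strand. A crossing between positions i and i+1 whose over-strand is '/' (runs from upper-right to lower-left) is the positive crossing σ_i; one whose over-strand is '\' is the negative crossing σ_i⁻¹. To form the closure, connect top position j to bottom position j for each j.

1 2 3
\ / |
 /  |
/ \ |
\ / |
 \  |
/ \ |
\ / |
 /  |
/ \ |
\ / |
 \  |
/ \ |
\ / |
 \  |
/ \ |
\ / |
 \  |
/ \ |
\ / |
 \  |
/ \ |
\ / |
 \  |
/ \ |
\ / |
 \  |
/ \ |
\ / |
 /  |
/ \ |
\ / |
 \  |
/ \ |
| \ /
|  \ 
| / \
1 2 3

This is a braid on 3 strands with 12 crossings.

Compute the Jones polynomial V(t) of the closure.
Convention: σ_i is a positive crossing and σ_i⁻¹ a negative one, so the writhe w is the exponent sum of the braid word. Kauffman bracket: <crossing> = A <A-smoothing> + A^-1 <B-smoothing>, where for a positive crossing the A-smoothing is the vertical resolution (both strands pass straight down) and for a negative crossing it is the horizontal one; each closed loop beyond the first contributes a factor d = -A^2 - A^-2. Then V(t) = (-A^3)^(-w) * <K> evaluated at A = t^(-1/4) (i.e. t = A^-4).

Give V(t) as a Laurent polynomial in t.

Reading the diagram top to bottom ('/'-over between positions i,i+1 = s_i, '\'-over = s_i^-1): braid word = s1 s1^-1 s1 s1^-1 s1^-1 s1^-1 s1^-1 s1^-1 s1^-1 s1 s1^-1 s2^-1.
The presented braid s1 s1^-1 s1 s1^-1 s1^-1 s1^-1 s1^-1 s1^-1 s1^-1 s1 s1^-1 s2^-1 on 3 strands reduces by inverse Markov moves (closure unchanged at each step):
  Destabilize: the word has the form β·s2^-1 where s2^-1 occurs only as the final letter (β ∈ B_2); drop it and the last strand → 2 strands.
  Deconjugate: the word is γ·β·γ⁻¹ with γ = s1 (prefix) and γ⁻¹ = s1^-1 (suffix); strip both.
  Deconjugate: the word is γ·β·γ⁻¹ with γ = s1^-1 s1 (prefix) and γ⁻¹ = s1^-1 s1 (suffix); strip both.
Reduced to β = s1^-1 s1^-1 s1^-1 s1^-1 s1^-1 on 2 strands, 5 crossings.
Compute on β:
Braid: s1^-1 s1^-1 s1^-1 s1^-1 s1^-1 on 2 strands, 5 crossings.
Writhe w = (#positive) - (#negative) = 0 - 5 = -5.
Enumerate smoothing states for the bracket polynomial. There are 2^5 = 32 states.
Each crossing splits two ways (0=vertical, 1=horizontal). The state's weight is A^(#A-smoothings - #B-smoothings) * d^(loops - 1).
  state 00000: A-exp=-5, loops=2, term = A^-5 * d^1
  state 00001: A-exp=-3, loops=1, term = A^-3 * d^0
  state 00010: A-exp=-3, loops=1, term = A^-3 * d^0
  state 00011: A-exp=-1, loops=2, term = A^-1 * d^1
  state 00100: A-exp=-3, loops=1, term = A^-3 * d^0
  state 00101: A-exp=-1, loops=2, term = A^-1 * d^1
  state 00110: A-exp=-1, loops=2, term = A^-1 * d^1
  state 00111: A-exp=+1, loops=3, term = A^1 * d^2
  state 01000: A-exp=-3, loops=1, term = A^-3 * d^0
  state 01001: A-exp=-1, loops=2, term = A^-1 * d^1
  state 01010: A-exp=-1, loops=2, term = A^-1 * d^1
  state 01011: A-exp=+1, loops=3, term = A^1 * d^2
  state 01100: A-exp=-1, loops=2, term = A^-1 * d^1
  state 01101: A-exp=+1, loops=3, term = A^1 * d^2
  state 01110: A-exp=+1, loops=3, term = A^1 * d^2
  state 01111: A-exp=+3, loops=4, term = A^3 * d^3
  state 10000: A-exp=-3, loops=1, term = A^-3 * d^0
  state 10001: A-exp=-1, loops=2, term = A^-1 * d^1
  state 10010: A-exp=-1, loops=2, term = A^-1 * d^1
  state 10011: A-exp=+1, loops=3, term = A^1 * d^2
  state 10100: A-exp=-1, loops=2, term = A^-1 * d^1
  state 10101: A-exp=+1, loops=3, term = A^1 * d^2
  state 10110: A-exp=+1, loops=3, term = A^1 * d^2
  state 10111: A-exp=+3, loops=4, term = A^3 * d^3
  state 11000: A-exp=-1, loops=2, term = A^-1 * d^1
  state 11001: A-exp=+1, loops=3, term = A^1 * d^2
  state 11010: A-exp=+1, loops=3, term = A^1 * d^2
  state 11011: A-exp=+3, loops=4, term = A^3 * d^3
  state 11100: A-exp=+1, loops=3, term = A^1 * d^2
  state 11101: A-exp=+3, loops=4, term = A^3 * d^3
  state 11110: A-exp=+3, loops=4, term = A^3 * d^3
  state 11111: A-exp=+5, loops=5, term = A^5 * d^4
Collect the terms by A-exponent (count of states per loop number):
Powers of d = -A^2 - A^-2: d^2 = A^4 + 2 + A^-4; d^3 = -A^6 - 3*A^2 - 3*A^-2 - A^-6; d^4 = A^8 + 4*A^4 + 6 + 4*A^-4 + A^-8.
  A^5 * (d^4) = A^13 + 4*A^9 + 6*A^5 + 4*A + A^-3
  A^3 * (5*d^3) = -5*A^9 - 15*A^5 - 15*A - 5*A^-3
  A^1 * (10*d^2) = 10*A^5 + 20*A + 10*A^-3
  A^-1 * (10*d) = -10*A - 10*A^-3
  A^-3 * (5) = 5*A^-3
  A^-5 * (d) = -A^-3 - A^-7
Summing the groups: <K> = A^13 - A^9 + A^5 - A - A^-7
Normalise by the writhe: (-A^3)^(-w) = (-A^3)^(5) = -A^15, so f(A) = -A^15 * <K> = -A^28 + A^24 - A^20 + A^16 + A^8.
Substitute A = t^(-1/4), i.e. A^e → t^(-e/4): V(t) = t^-2 + t^-4 - t^-5 + t^-6 - t^-7

Answer: t^-2 + t^-4 - t^-5 + t^-6 - t^-7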